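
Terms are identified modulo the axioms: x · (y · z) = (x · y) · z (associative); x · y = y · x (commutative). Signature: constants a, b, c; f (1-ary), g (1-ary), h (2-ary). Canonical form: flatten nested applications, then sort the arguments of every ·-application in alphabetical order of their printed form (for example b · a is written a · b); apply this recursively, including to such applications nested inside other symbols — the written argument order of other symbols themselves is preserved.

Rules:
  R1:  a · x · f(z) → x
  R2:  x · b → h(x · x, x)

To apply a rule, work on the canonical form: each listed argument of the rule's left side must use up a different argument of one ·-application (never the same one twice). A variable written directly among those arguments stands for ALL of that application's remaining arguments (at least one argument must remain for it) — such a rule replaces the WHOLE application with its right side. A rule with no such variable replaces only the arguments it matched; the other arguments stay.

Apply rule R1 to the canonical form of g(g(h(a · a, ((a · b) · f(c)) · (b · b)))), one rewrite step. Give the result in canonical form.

Canonical form:  g(g(h(a · a, a · b · b · b · f(c))))
Match R1:  consume a, f(c);  x := b · b · b, z := c
Every leftover argument binds to the variable; the entire application is replaced.
Result:  g(g(h(a · a, b · b · b)))

Answer: g(g(h(a · a, b · b · b)))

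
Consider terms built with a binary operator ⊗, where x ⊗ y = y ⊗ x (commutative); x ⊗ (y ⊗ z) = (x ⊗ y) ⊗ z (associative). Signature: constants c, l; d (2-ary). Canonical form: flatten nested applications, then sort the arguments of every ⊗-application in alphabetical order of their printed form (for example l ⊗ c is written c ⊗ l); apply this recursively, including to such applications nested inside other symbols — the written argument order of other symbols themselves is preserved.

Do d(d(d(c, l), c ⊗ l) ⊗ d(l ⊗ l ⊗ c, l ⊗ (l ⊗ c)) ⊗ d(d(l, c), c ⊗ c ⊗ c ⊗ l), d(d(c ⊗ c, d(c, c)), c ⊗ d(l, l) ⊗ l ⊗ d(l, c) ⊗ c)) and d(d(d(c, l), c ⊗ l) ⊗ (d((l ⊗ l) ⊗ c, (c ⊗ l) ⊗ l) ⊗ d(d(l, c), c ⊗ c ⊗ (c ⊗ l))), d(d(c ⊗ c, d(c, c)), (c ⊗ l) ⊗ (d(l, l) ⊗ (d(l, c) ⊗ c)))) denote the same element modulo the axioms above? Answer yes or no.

Answer: yes — both canonical forms are d(d(c ⊗ l ⊗ l, c ⊗ l ⊗ l) ⊗ d(d(c, l), c ⊗ l) ⊗ d(d(l, c), c ⊗ c ⊗ c ⊗ l), d(d(c ⊗ c, d(c, c)), c ⊗ c ⊗ d(l, c) ⊗ d(l, l) ⊗ l))

Derivation:
Left:  d(d(d(c, l), c ⊗ l) ⊗ d(l ⊗ l ⊗ c, l ⊗ (l ⊗ c)) ⊗ d(d(l, c), c ⊗ c ⊗ c ⊗ l), d(d(c ⊗ c, d(c, c)), c ⊗ d(l, l) ⊗ l ⊗ d(l, c) ⊗ c))
  Descend into:  d(d(c, l), c ⊗ l) ⊗ d(l ⊗ l ⊗ c, l ⊗ (l ⊗ c)) ⊗ d(d(l, c), c ⊗ c ⊗ c ⊗ l)
  Simplify inside:  d(l ⊗ l ⊗ c, l ⊗ (l ⊗ c))  →  d(c ⊗ l ⊗ l, c ⊗ l ⊗ l)
  Sort:  d(c ⊗ l ⊗ l, c ⊗ l ⊗ l) ⊗ d(d(c, l), c ⊗ l) ⊗ d(d(l, c), c ⊗ c ⊗ c ⊗ l)
  Reassemble:  d(d(c ⊗ l ⊗ l, c ⊗ l ⊗ l) ⊗ d(d(c, l), c ⊗ l) ⊗ d(d(l, c), c ⊗ c ⊗ c ⊗ l), d(d(c ⊗ c, d(c, c)), c ⊗ c ⊗ d(l, c) ⊗ d(l, l) ⊗ l))
Right:  d(d(d(c, l), c ⊗ l) ⊗ (d((l ⊗ l) ⊗ c, (c ⊗ l) ⊗ l) ⊗ d(d(l, c), c ⊗ c ⊗ (c ⊗ l))), d(d(c ⊗ c, d(c, c)), (c ⊗ l) ⊗ (d(l, l) ⊗ (d(l, c) ⊗ c))))
  Descend into:  d(d(c, l), c ⊗ l) ⊗ (d((l ⊗ l) ⊗ c, (c ⊗ l) ⊗ l) ⊗ d(d(l, c), c ⊗ c ⊗ (c ⊗ l)))
  Flatten:  d(d(c, l), c ⊗ l) ⊗ d((l ⊗ l) ⊗ c, (c ⊗ l) ⊗ l) ⊗ d(d(l, c), c ⊗ c ⊗ (c ⊗ l))
  Canonicalize subterm:  d((l ⊗ l) ⊗ c, (c ⊗ l) ⊗ l)  →  d(c ⊗ l ⊗ l, c ⊗ l ⊗ l)
  Simplify inside:  d(d(l, c), c ⊗ c ⊗ (c ⊗ l))  →  d(d(l, c), c ⊗ c ⊗ c ⊗ l)
  Sort arguments:  d(c ⊗ l ⊗ l, c ⊗ l ⊗ l) ⊗ d(d(c, l), c ⊗ l) ⊗ d(d(l, c), c ⊗ c ⊗ c ⊗ l)
  Put back:  d(d(c ⊗ l ⊗ l, c ⊗ l ⊗ l) ⊗ d(d(c, l), c ⊗ l) ⊗ d(d(l, c), c ⊗ c ⊗ c ⊗ l), d(d(c ⊗ c, d(c, c)), c ⊗ c ⊗ d(l, c) ⊗ d(l, l) ⊗ l))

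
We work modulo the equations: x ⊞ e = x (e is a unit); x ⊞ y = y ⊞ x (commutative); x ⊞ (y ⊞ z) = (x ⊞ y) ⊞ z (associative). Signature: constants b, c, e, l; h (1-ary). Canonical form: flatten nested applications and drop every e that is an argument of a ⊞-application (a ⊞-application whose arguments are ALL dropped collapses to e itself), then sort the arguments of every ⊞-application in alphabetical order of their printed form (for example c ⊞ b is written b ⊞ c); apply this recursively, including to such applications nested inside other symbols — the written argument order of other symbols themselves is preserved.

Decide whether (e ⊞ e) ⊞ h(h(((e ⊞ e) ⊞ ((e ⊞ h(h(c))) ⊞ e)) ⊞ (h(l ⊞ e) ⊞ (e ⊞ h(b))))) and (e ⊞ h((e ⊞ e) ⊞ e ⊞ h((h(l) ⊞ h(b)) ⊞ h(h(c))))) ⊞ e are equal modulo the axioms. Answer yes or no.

Answer: yes — both canonical forms are h(h(h(b) ⊞ h(h(c)) ⊞ h(l)))

Derivation:
Left:  (e ⊞ e) ⊞ h(h(((e ⊞ e) ⊞ ((e ⊞ h(h(c))) ⊞ e)) ⊞ (h(l ⊞ e) ⊞ (e ⊞ h(b)))))
  Merge nested applications:  e ⊞ e ⊞ h(h(((e ⊞ e) ⊞ ((e ⊞ h(h(c))) ⊞ e)) ⊞ (h(l ⊞ e) ⊞ (e ⊞ h(b)))))
  Canonicalize subterm:  h(h(((e ⊞ e) ⊞ ((e ⊞ h(h(c))) ⊞ e)) ⊞ (h(l ⊞ e) ⊞ (e ⊞ h(b)))))  →  h(h(h(b) ⊞ h(h(c)) ⊞ h(l)))
  Unit:  drop e (×2)
  Sort:  h(h(h(b) ⊞ h(h(c)) ⊞ h(l)))
Right:  (e ⊞ h((e ⊞ e) ⊞ e ⊞ h((h(l) ⊞ h(b)) ⊞ h(h(c))))) ⊞ e
  Merge nested applications:  e ⊞ h((e ⊞ e) ⊞ e ⊞ h((h(l) ⊞ h(b)) ⊞ h(h(c)))) ⊞ e
  Inside:  h((e ⊞ e) ⊞ e ⊞ h((h(l) ⊞ h(b)) ⊞ h(h(c))))  →  h(h(h(b) ⊞ h(h(c)) ⊞ h(l)))
  Unit:  drop e (×2)
  Order the arguments:  h(h(h(b) ⊞ h(h(c)) ⊞ h(l)))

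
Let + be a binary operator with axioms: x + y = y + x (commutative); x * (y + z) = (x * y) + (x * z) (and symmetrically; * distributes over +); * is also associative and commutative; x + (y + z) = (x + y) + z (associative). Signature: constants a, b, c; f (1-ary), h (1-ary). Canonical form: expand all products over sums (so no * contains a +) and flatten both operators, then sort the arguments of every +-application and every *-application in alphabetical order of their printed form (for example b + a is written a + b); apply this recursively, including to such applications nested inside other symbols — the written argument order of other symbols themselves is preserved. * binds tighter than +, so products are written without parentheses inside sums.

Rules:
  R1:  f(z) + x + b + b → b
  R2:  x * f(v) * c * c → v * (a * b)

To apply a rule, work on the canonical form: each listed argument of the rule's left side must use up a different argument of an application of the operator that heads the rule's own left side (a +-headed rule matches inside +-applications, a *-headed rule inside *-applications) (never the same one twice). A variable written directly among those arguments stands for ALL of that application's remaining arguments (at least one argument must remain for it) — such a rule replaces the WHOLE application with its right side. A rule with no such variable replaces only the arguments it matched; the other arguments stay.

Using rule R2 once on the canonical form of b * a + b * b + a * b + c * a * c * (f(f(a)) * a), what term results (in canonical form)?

Canonical form:  a * a * c * c * f(f(a)) + a * b + a * b + b * b
Apply R2:  consuming c, c, f(f(a));  v := f(a), x := a * a
The variable takes the whole remainder — replace the entire application.
New term:  a * b + a * b + a * b * f(a) + b * b

Answer: a * b + a * b + a * b * f(a) + b * b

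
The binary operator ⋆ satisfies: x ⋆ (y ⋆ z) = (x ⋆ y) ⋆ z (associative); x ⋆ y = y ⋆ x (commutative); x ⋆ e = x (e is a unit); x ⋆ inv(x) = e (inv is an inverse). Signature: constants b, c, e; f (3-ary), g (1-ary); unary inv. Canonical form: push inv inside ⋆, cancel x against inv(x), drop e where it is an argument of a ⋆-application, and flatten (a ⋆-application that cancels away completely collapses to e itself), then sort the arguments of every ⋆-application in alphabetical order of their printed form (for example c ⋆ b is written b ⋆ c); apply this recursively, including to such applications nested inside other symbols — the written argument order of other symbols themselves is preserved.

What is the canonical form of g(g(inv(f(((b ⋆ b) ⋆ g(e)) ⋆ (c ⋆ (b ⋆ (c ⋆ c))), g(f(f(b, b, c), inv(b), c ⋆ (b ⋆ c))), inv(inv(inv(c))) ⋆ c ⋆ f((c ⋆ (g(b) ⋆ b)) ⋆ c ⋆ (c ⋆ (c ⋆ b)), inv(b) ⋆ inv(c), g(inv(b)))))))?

Answer: g(g(inv(f(b ⋆ b ⋆ b ⋆ c ⋆ c ⋆ c ⋆ g(e), g(f(f(b, b, c), inv(b), b ⋆ c ⋆ c)), f(b ⋆ b ⋆ c ⋆ c ⋆ c ⋆ c ⋆ g(b), inv(b) ⋆ inv(c), g(inv(b)))))))

Derivation:
Work inside:  inv(inv(inv(c))) ⋆ c ⋆ f((c ⋆ (g(b) ⋆ b)) ⋆ c ⋆ (c ⋆ (c ⋆ b)), inv(b) ⋆ inv(c), g(inv(b)))
Push inv inside:  distribute inv over ⋆ and collapse double inv
Cancel inverse pairs:  c cancels
Collect terms:  f(b ⋆ b ⋆ c ⋆ c ⋆ c ⋆ c ⋆ g(b), inv(b) ⋆ inv(c), g(inv(b)))
Rebuild:  g(g(inv(f(b ⋆ b ⋆ b ⋆ c ⋆ c ⋆ c ⋆ g(e), g(f(f(b, b, c), inv(b), b ⋆ c ⋆ c)), f(b ⋆ b ⋆ c ⋆ c ⋆ c ⋆ c ⋆ g(b), inv(b) ⋆ inv(c), g(inv(b)))))))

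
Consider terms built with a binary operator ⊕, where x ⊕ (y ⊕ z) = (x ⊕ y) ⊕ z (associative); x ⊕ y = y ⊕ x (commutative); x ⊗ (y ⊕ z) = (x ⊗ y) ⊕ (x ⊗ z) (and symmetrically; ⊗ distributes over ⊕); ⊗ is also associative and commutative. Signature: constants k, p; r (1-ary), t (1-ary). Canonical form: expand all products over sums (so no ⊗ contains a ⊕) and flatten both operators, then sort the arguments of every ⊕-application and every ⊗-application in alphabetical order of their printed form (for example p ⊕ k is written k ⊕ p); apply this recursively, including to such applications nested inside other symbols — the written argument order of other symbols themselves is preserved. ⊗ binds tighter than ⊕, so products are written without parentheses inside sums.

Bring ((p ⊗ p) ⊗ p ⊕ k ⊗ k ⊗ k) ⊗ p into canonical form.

Expand products over sums:  p ⊗ p ⊗ p ⊗ p ⊕ k ⊗ k ⊗ k ⊗ p
Sort:  k ⊗ k ⊗ k ⊗ p ⊕ p ⊗ p ⊗ p ⊗ p

Answer: k ⊗ k ⊗ k ⊗ p ⊕ p ⊗ p ⊗ p ⊗ p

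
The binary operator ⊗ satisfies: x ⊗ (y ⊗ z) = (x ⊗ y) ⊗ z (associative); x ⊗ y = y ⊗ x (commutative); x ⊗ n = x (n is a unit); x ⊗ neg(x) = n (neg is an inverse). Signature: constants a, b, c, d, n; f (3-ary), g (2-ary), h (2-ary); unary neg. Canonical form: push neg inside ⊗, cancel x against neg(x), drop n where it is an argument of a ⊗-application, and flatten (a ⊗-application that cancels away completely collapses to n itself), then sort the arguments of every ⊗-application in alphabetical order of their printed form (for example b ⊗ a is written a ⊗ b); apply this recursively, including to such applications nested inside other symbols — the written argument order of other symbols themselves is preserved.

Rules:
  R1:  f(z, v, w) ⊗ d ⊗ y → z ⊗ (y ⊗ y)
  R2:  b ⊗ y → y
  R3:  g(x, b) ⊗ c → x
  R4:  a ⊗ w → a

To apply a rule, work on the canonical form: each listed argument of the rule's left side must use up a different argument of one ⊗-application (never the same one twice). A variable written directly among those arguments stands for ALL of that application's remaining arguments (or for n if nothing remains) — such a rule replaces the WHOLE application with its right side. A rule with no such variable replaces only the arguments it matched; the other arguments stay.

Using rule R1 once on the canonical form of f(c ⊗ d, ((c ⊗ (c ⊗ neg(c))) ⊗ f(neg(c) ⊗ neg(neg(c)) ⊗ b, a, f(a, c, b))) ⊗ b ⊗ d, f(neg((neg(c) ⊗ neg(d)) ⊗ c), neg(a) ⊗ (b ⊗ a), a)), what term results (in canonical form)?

Answer: f(c ⊗ d, b ⊗ b ⊗ b ⊗ c ⊗ c, f(d, b, a))

Derivation:
Canonical form:  f(c ⊗ d, b ⊗ c ⊗ d ⊗ f(b, a, f(a, c, b)), f(d, b, a))
R1 matches:  uses d, f(b, a, f(a, c, b));  v := a, w := f(a, c, b), y := b ⊗ c, z := b
The variable takes the whole remainder — replace the entire application.
Giving:  f(c ⊗ d, b ⊗ b ⊗ b ⊗ c ⊗ c, f(d, b, a))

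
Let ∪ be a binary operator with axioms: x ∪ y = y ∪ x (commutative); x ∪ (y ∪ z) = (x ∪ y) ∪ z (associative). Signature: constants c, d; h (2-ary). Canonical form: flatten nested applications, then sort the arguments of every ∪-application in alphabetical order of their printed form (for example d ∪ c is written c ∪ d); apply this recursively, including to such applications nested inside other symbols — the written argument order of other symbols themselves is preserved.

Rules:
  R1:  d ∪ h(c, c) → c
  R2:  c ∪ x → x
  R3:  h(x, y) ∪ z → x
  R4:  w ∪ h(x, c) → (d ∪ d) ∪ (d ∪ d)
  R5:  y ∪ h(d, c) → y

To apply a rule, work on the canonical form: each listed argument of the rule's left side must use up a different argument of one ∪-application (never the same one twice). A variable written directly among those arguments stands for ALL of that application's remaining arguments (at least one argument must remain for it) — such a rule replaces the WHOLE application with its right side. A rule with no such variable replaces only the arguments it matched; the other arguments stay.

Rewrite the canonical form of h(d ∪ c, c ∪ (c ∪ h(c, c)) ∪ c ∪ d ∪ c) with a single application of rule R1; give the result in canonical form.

Canonical form:  h(c ∪ d, c ∪ c ∪ c ∪ c ∪ d ∪ h(c, c))
R1 matches:  uses d, h(c, c)
Result:  h(c ∪ d, c ∪ c ∪ c ∪ c ∪ c)

Answer: h(c ∪ d, c ∪ c ∪ c ∪ c ∪ c)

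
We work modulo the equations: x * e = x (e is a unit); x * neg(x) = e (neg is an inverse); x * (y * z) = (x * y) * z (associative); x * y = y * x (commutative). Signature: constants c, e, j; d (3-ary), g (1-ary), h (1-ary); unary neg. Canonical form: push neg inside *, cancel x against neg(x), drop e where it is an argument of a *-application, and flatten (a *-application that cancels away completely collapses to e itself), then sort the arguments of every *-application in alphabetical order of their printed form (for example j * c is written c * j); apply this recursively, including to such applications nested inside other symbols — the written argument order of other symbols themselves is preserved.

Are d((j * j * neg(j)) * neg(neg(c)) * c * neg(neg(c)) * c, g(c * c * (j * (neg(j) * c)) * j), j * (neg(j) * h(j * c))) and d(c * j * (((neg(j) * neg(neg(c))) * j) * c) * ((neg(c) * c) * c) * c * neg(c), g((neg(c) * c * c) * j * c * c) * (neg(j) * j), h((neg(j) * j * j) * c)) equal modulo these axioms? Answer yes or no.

Answer: yes — both canonical forms are d(c * c * c * c * j, g(c * c * c * j), h(c * j))

Derivation:
Left:  d((j * j * neg(j)) * neg(neg(c)) * c * neg(neg(c)) * c, g(c * c * (j * (neg(j) * c)) * j), j * (neg(j) * h(j * c)))
  Focus inside:  (j * j * neg(j)) * neg(neg(c)) * c * neg(neg(c)) * c
  Push neg inside:  distribute neg over * and collapse double neg
  Collect terms:  j * c * c * c * c
  Sort arguments:  c * c * c * c * j
  Reassemble:  d(c * c * c * c * j, g(c * c * c * j), h(c * j))
Right:  d(c * j * (((neg(j) * neg(neg(c))) * j) * c) * ((neg(c) * c) * c) * c * neg(c), g((neg(c) * c * c) * j * c * c) * (neg(j) * j), h((neg(j) * j * j) * c))
  Work inside:  c * j * (((neg(j) * neg(neg(c))) * j) * c) * ((neg(c) * c) * c) * c * neg(c)
  Push neg inside:  distribute neg over * and collapse double neg
  Combine occurrences:  c * c * c * c * j
  Put back:  d(c * c * c * c * j, g(c * c * c * j), h(c * j))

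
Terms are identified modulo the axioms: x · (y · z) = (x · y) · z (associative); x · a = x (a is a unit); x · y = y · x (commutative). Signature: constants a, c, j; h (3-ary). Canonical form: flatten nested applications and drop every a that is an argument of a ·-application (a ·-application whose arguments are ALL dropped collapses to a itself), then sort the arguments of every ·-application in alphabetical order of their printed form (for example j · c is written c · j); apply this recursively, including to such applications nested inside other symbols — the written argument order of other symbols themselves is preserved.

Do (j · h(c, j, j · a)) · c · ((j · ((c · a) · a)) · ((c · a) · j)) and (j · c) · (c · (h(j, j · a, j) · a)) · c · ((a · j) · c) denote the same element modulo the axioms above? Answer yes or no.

Answer: no — c · c · c · h(c, j, j) · j · j · j vs c · c · c · c · h(j, j, j) · j · j

Derivation:
Left:  (j · h(c, j, j · a)) · c · ((j · ((c · a) · a)) · ((c · a) · j))
  Un-nest:  j · h(c, j, j · a) · c · j · c · a · a · c · a · j
  Canonicalize subterm:  h(c, j, j · a)  →  h(c, j, j)
  Units out:  drop a (×3)
  Sort:  c · c · c · h(c, j, j) · j · j · j
Right:  (j · c) · (c · (h(j, j · a, j) · a)) · c · ((a · j) · c)
  Merge nested applications:  j · c · c · h(j, j · a, j) · a · c · a · j · c
  Simplify inside:  h(j, j · a, j)  →  h(j, j, j)
  Drop the unit:  drop a (×2)
  Sort arguments:  c · c · c · c · h(j, j, j) · j · j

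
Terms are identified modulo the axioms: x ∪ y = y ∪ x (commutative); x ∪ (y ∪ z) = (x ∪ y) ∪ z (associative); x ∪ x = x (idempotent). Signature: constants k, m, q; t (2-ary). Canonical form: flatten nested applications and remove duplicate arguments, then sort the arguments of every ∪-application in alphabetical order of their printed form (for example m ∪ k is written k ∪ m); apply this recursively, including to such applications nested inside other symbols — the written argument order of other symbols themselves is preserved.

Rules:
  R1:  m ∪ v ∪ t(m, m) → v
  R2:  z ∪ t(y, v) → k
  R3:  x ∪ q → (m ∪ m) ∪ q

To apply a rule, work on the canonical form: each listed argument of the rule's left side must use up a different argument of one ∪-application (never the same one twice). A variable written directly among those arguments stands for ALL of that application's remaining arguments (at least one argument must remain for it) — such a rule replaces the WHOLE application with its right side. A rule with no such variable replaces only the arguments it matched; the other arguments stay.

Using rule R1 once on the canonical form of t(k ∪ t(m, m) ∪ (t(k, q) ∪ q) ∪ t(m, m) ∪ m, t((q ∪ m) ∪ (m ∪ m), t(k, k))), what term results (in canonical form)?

Answer: t(k ∪ q ∪ t(k, q), t(m ∪ q, t(k, k)))

Derivation:
Canonical form:  t(k ∪ m ∪ q ∪ t(k, q) ∪ t(m, m), t(m ∪ q, t(k, k)))
Match R1:  consume m, t(m, m);  v := k ∪ q ∪ t(k, q)
The variable takes the whole remainder — replace the entire application.
Giving:  t(k ∪ q ∪ t(k, q), t(m ∪ q, t(k, k)))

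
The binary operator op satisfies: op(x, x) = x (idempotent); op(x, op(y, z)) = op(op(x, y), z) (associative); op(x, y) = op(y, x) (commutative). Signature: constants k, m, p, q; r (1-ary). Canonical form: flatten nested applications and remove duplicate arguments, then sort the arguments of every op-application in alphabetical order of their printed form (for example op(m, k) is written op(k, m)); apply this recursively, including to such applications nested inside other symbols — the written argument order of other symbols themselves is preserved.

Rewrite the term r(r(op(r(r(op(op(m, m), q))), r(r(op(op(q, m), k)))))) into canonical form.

Work inside:  op(r(r(op(op(m, m), q))), r(r(op(op(q, m), k))))
Inside:  r(r(op(op(m, m), q)))  →  r(r(op(m, q)))
Inside:  r(r(op(op(q, m), k)))  →  r(r(op(k, m, q)))
Sort:  op(r(r(op(k, m, q))), r(r(op(m, q))))
Reassemble:  r(r(op(r(r(op(k, m, q))), r(r(op(m, q))))))

Answer: r(r(op(r(r(op(k, m, q))), r(r(op(m, q))))))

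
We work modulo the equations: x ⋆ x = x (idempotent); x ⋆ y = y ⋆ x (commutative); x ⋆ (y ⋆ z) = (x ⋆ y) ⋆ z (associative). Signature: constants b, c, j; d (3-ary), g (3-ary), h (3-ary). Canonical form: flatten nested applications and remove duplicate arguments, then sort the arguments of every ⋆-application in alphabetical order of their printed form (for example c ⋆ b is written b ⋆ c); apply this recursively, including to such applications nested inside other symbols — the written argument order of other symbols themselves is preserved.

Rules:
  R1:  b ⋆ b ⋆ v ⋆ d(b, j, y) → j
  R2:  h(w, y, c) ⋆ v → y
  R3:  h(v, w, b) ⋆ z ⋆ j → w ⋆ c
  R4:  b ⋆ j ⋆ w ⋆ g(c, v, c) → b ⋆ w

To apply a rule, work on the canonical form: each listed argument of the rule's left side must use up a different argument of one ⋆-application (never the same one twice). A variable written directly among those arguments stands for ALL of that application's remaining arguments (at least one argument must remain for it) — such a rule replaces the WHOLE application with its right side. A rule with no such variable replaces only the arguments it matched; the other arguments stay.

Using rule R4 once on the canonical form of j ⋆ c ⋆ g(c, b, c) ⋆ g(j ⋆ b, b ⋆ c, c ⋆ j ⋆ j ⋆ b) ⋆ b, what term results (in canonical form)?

Canonical form:  b ⋆ c ⋆ g(b ⋆ j, b ⋆ c, b ⋆ c ⋆ j) ⋆ g(c, b, c) ⋆ j
R4 matches:  uses b, g(c, b, c), j;  v := b, w := c ⋆ g(b ⋆ j, b ⋆ c, b ⋆ c ⋆ j)
The extension variable absorbs all remaining arguments, so the whole application is rewritten.
Giving:  b ⋆ c ⋆ g(b ⋆ j, b ⋆ c, b ⋆ c ⋆ j)

Answer: b ⋆ c ⋆ g(b ⋆ j, b ⋆ c, b ⋆ c ⋆ j)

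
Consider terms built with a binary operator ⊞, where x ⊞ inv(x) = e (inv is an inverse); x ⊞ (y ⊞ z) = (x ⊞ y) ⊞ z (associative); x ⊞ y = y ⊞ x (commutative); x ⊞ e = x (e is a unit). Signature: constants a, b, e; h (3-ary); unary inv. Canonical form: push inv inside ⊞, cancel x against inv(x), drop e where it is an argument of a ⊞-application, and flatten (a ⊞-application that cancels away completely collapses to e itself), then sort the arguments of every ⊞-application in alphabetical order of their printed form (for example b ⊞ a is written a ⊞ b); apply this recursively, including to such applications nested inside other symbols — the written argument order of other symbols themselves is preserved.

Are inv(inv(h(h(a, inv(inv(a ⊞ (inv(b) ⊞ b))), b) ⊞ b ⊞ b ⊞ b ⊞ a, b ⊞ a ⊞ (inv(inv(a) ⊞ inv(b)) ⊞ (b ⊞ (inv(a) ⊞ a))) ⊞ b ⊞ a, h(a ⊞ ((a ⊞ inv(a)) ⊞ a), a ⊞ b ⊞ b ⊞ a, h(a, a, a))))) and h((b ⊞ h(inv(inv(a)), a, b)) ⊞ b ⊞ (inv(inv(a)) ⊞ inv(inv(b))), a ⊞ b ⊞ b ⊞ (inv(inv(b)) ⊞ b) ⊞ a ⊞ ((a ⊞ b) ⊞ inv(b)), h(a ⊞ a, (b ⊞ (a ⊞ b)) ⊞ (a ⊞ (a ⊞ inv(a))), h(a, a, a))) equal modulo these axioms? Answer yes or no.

Answer: yes — both canonical forms are h(a ⊞ b ⊞ b ⊞ b ⊞ h(a, a, b), a ⊞ a ⊞ a ⊞ b ⊞ b ⊞ b ⊞ b, h(a ⊞ a, a ⊞ a ⊞ b ⊞ b, h(a, a, a)))

Derivation:
Left:  inv(inv(h(h(a, inv(inv(a ⊞ (inv(b) ⊞ b))), b) ⊞ b ⊞ b ⊞ b ⊞ a, b ⊞ a ⊞ (inv(inv(a) ⊞ inv(b)) ⊞ (b ⊞ (inv(a) ⊞ a))) ⊞ b ⊞ a, h(a ⊞ ((a ⊞ inv(a)) ⊞ a), a ⊞ b ⊞ b ⊞ a, h(a, a, a)))))
  Push inv inside:  distribute inv over ⊞ and collapse double inv
  Collect terms:  h(a ⊞ b ⊞ b ⊞ b ⊞ h(a, a, b), a ⊞ a ⊞ a ⊞ b ⊞ b ⊞ b ⊞ b, h(a ⊞ a, a ⊞ a ⊞ b ⊞ b, h(a, a, a)))
Right:  h((b ⊞ h(inv(inv(a)), a, b)) ⊞ b ⊞ (inv(inv(a)) ⊞ inv(inv(b))), a ⊞ b ⊞ b ⊞ (inv(inv(b)) ⊞ b) ⊞ a ⊞ ((a ⊞ b) ⊞ inv(b)), h(a ⊞ a, (b ⊞ (a ⊞ b)) ⊞ (a ⊞ (a ⊞ inv(a))), h(a, a, a)))
  Descend into:  (b ⊞ h(inv(inv(a)), a, b)) ⊞ b ⊞ (inv(inv(a)) ⊞ inv(inv(b)))
  Push inv inside:  distribute inv over ⊞ and collapse double inv
  Collect terms:  b ⊞ b ⊞ b ⊞ h(a, a, b) ⊞ a
  Order the arguments:  a ⊞ b ⊞ b ⊞ b ⊞ h(a, a, b)
  Put back:  h(a ⊞ b ⊞ b ⊞ b ⊞ h(a, a, b), a ⊞ a ⊞ a ⊞ b ⊞ b ⊞ b ⊞ b, h(a ⊞ a, a ⊞ a ⊞ b ⊞ b, h(a, a, a)))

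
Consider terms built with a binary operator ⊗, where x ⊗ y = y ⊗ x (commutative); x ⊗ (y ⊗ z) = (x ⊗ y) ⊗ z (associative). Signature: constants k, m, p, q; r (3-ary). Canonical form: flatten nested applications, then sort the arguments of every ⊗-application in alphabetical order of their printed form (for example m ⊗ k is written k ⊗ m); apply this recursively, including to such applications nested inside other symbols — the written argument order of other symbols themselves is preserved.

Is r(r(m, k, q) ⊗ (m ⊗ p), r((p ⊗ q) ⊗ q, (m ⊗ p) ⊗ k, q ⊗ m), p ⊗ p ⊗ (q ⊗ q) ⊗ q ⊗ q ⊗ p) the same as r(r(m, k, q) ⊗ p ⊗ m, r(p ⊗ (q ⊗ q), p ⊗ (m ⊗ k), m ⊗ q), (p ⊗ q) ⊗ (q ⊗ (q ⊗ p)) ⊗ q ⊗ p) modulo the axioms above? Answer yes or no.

Answer: yes — both canonical forms are r(m ⊗ p ⊗ r(m, k, q), r(p ⊗ q ⊗ q, k ⊗ m ⊗ p, m ⊗ q), p ⊗ p ⊗ p ⊗ q ⊗ q ⊗ q ⊗ q)

Derivation:
Left:  r(r(m, k, q) ⊗ (m ⊗ p), r((p ⊗ q) ⊗ q, (m ⊗ p) ⊗ k, q ⊗ m), p ⊗ p ⊗ (q ⊗ q) ⊗ q ⊗ q ⊗ p)
  Descend into:  p ⊗ p ⊗ (q ⊗ q) ⊗ q ⊗ q ⊗ p
  Un-nest:  p ⊗ p ⊗ q ⊗ q ⊗ q ⊗ q ⊗ p
  Order the arguments:  p ⊗ p ⊗ p ⊗ q ⊗ q ⊗ q ⊗ q
  Reassemble:  r(m ⊗ p ⊗ r(m, k, q), r(p ⊗ q ⊗ q, k ⊗ m ⊗ p, m ⊗ q), p ⊗ p ⊗ p ⊗ q ⊗ q ⊗ q ⊗ q)
Right:  r(r(m, k, q) ⊗ p ⊗ m, r(p ⊗ (q ⊗ q), p ⊗ (m ⊗ k), m ⊗ q), (p ⊗ q) ⊗ (q ⊗ (q ⊗ p)) ⊗ q ⊗ p)
  Descend into:  (p ⊗ q) ⊗ (q ⊗ (q ⊗ p)) ⊗ q ⊗ p
  Merge nested applications:  p ⊗ q ⊗ q ⊗ q ⊗ p ⊗ q ⊗ p
  Order the arguments:  p ⊗ p ⊗ p ⊗ q ⊗ q ⊗ q ⊗ q
  Rebuild:  r(m ⊗ p ⊗ r(m, k, q), r(p ⊗ q ⊗ q, k ⊗ m ⊗ p, m ⊗ q), p ⊗ p ⊗ p ⊗ q ⊗ q ⊗ q ⊗ q)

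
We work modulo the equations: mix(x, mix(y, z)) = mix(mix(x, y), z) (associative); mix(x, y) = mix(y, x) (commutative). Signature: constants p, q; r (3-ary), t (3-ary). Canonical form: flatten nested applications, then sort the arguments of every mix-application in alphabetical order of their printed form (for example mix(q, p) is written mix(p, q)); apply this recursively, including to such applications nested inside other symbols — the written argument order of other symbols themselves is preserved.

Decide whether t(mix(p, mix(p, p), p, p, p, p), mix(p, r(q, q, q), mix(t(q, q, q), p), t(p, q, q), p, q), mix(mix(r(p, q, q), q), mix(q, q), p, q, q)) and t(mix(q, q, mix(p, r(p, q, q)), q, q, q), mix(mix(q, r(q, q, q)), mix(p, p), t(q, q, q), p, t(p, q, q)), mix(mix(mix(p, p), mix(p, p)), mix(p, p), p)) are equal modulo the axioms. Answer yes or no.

Left:  t(mix(p, mix(p, p), p, p, p, p), mix(p, r(q, q, q), mix(t(q, q, q), p), t(p, q, q), p, q), mix(mix(r(p, q, q), q), mix(q, q), p, q, q))
  Work inside:  mix(p, r(q, q, q), mix(t(q, q, q), p), t(p, q, q), p, q)
  Flatten:  mix(p, r(q, q, q), t(q, q, q), p, t(p, q, q), p, q)
  Sort:  mix(p, p, p, q, r(q, q, q), t(p, q, q), t(q, q, q))
  Rebuild:  t(mix(p, p, p, p, p, p, p), mix(p, p, p, q, r(q, q, q), t(p, q, q), t(q, q, q)), mix(p, q, q, q, q, q, r(p, q, q)))
Right:  t(mix(q, q, mix(p, r(p, q, q)), q, q, q), mix(mix(q, r(q, q, q)), mix(p, p), t(q, q, q), p, t(p, q, q)), mix(mix(mix(p, p), mix(p, p)), mix(p, p), p))
  Work inside:  mix(mix(q, r(q, q, q)), mix(p, p), t(q, q, q), p, t(p, q, q))
  Flatten:  mix(q, r(q, q, q), p, p, t(q, q, q), p, t(p, q, q))
  Order the arguments:  mix(p, p, p, q, r(q, q, q), t(p, q, q), t(q, q, q))
  Put back:  t(mix(p, q, q, q, q, q, r(p, q, q)), mix(p, p, p, q, r(q, q, q), t(p, q, q), t(q, q, q)), mix(p, p, p, p, p, p, p))

Answer: no — t(mix(p, p, p, p, p, p, p), mix(p, p, p, q, r(q, q, q), t(p, q, q), t(q, q, q)), mix(p, q, q, q, q, q, r(p, q, q))) vs t(mix(p, q, q, q, q, q, r(p, q, q)), mix(p, p, p, q, r(q, q, q), t(p, q, q), t(q, q, q)), mix(p, p, p, p, p, p, p))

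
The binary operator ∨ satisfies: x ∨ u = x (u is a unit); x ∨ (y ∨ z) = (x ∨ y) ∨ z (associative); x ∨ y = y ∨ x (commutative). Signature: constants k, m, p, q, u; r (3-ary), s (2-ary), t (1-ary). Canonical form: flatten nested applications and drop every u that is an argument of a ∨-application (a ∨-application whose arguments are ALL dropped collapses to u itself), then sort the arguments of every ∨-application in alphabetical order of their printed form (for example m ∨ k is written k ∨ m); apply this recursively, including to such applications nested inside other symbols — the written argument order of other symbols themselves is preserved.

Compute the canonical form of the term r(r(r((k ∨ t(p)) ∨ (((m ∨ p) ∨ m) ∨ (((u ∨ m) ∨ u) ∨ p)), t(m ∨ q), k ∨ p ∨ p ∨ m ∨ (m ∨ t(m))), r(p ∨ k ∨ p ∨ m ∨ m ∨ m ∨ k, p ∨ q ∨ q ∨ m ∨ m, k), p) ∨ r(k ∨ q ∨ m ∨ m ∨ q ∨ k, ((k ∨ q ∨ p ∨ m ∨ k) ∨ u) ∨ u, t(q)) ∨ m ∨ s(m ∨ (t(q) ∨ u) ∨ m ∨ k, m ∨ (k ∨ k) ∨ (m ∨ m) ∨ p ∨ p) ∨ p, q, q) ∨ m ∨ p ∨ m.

Answer: m ∨ m ∨ p ∨ r(m ∨ p ∨ r(k ∨ k ∨ m ∨ m ∨ q ∨ q, k ∨ k ∨ m ∨ p ∨ q, t(q)) ∨ r(r(k ∨ m ∨ m ∨ m ∨ p ∨ p ∨ t(p), t(m ∨ q), k ∨ m ∨ m ∨ p ∨ p ∨ t(m)), r(k ∨ k ∨ m ∨ m ∨ m ∨ p ∨ p, m ∨ m ∨ p ∨ q ∨ q, k), p) ∨ s(k ∨ m ∨ m ∨ t(q), k ∨ k ∨ m ∨ m ∨ m ∨ p ∨ p), q, q)

Derivation:
Simplify inside:  r(r(r((k ∨ t(p)) ∨ (((m ∨ p) ∨ m) ∨ (((u ∨ m) ∨ u) ∨ p)), t(m ∨ q), k ∨ p ∨ p ∨ m ∨ (m ∨ t(m))), r(p ∨ k ∨ p ∨ m ∨ m ∨ m ∨ k, p ∨ q ∨ q ∨ m ∨ m, k), p) ∨ r(k ∨ q ∨ m ∨ m ∨ q ∨ k, ((k ∨ q ∨ p ∨ m ∨ k) ∨ u) ∨ u, t(q)) ∨ m ∨ s(m ∨ (t(q) ∨ u) ∨ m ∨ k, m ∨ (k ∨ k) ∨ (m ∨ m) ∨ p ∨ p) ∨ p, q, q)  →  r(m ∨ p ∨ r(k ∨ k ∨ m ∨ m ∨ q ∨ q, k ∨ k ∨ m ∨ p ∨ q, t(q)) ∨ r(r(k ∨ m ∨ m ∨ m ∨ p ∨ p ∨ t(p), t(m ∨ q), k ∨ m ∨ m ∨ p ∨ p ∨ t(m)), r(k ∨ k ∨ m ∨ m ∨ m ∨ p ∨ p, m ∨ m ∨ p ∨ q ∨ q, k), p) ∨ s(k ∨ m ∨ m ∨ t(q), k ∨ k ∨ m ∨ m ∨ m ∨ p ∨ p), q, q)
Sort arguments:  m ∨ m ∨ p ∨ r(m ∨ p ∨ r(k ∨ k ∨ m ∨ m ∨ q ∨ q, k ∨ k ∨ m ∨ p ∨ q, t(q)) ∨ r(r(k ∨ m ∨ m ∨ m ∨ p ∨ p ∨ t(p), t(m ∨ q), k ∨ m ∨ m ∨ p ∨ p ∨ t(m)), r(k ∨ k ∨ m ∨ m ∨ m ∨ p ∨ p, m ∨ m ∨ p ∨ q ∨ q, k), p) ∨ s(k ∨ m ∨ m ∨ t(q), k ∨ k ∨ m ∨ m ∨ m ∨ p ∨ p), q, q)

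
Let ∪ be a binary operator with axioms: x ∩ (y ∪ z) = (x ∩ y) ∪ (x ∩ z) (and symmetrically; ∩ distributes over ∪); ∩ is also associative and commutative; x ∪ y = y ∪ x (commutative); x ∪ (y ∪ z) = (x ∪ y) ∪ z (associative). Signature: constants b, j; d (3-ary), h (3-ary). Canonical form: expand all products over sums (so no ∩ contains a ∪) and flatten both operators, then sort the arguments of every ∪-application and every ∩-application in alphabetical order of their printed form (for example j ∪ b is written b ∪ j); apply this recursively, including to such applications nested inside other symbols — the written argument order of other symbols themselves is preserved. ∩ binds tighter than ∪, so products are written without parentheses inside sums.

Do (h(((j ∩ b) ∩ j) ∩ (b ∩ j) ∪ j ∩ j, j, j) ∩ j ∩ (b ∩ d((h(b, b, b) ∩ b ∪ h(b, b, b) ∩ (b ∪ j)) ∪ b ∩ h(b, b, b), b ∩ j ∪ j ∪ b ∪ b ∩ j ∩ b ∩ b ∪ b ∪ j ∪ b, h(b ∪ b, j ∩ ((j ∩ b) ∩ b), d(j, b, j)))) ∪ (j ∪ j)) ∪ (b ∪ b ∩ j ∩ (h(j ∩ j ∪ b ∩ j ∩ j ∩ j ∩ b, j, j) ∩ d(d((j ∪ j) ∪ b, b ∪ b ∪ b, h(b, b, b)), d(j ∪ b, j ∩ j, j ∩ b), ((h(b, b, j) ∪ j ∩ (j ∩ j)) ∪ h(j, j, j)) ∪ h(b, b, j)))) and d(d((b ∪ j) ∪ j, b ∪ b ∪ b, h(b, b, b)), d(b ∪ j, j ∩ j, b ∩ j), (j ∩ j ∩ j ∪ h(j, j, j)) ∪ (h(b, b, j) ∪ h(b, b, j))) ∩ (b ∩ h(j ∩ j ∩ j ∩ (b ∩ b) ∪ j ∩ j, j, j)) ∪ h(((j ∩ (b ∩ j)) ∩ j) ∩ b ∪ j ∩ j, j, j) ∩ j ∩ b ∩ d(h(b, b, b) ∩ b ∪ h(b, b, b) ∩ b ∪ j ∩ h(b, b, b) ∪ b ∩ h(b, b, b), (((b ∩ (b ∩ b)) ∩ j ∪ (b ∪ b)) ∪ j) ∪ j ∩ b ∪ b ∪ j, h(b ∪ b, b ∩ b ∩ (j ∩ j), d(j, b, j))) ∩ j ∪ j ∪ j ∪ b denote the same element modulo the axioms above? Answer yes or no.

Answer: no — b ∪ b ∩ d(b ∩ h(b, b, b) ∪ b ∩ h(b, b, b) ∪ b ∩ h(b, b, b) ∪ h(b, b, b) ∩ j, b ∪ b ∪ b ∪ b ∩ b ∩ b ∩ j ∪ b ∩ j ∪ j ∪ j, h(b ∪ b, b ∩ b ∩ j ∩ j, d(j, b, j))) ∩ h(b ∩ b ∩ j ∩ j ∩ j ∪ j ∩ j, j, j) ∩ j ∪ b ∩ d(d(b ∪ j ∪ j, b ∪ b ∪ b, h(b, b, b)), d(b ∪ j, j ∩ j, b ∩ j), h(b, b, j) ∪ h(b, b, j) ∪ h(j, j, j) ∪ j ∩ j ∩ j) ∩ h(b ∩ b ∩ j ∩ j ∩ j ∪ j ∩ j, j, j) ∩ j ∪ j ∪ j vs b ∪ b ∩ d(b ∩ h(b, b, b) ∪ b ∩ h(b, b, b) ∪ b ∩ h(b, b, b) ∪ h(b, b, b) ∩ j, b ∪ b ∪ b ∪ b ∩ b ∩ b ∩ j ∪ b ∩ j ∪ j ∪ j, h(b ∪ b, b ∩ b ∩ j ∩ j, d(j, b, j))) ∩ h(b ∩ b ∩ j ∩ j ∩ j ∪ j ∩ j, j, j) ∩ j ∩ j ∪ b ∩ d(d(b ∪ j ∪ j, b ∪ b ∪ b, h(b, b, b)), d(b ∪ j, j ∩ j, b ∩ j), h(b, b, j) ∪ h(b, b, j) ∪ h(j, j, j) ∪ j ∩ j ∩ j) ∩ h(b ∩ b ∩ j ∩ j ∩ j ∪ j ∩ j, j, j) ∪ j ∪ j

Derivation:
Left:  (h(((j ∩ b) ∩ j) ∩ (b ∩ j) ∪ j ∩ j, j, j) ∩ j ∩ (b ∩ d((h(b, b, b) ∩ b ∪ h(b, b, b) ∩ (b ∪ j)) ∪ b ∩ h(b, b, b), b ∩ j ∪ j ∪ b ∪ b ∩ j ∩ b ∩ b ∪ b ∪ j ∪ b, h(b ∪ b, j ∩ ((j ∩ b) ∩ b), d(j, b, j)))) ∪ (j ∪ j)) ∪ (b ∪ b ∩ j ∩ (h(j ∩ j ∪ b ∩ j ∩ j ∩ j ∩ b, j, j) ∩ d(d((j ∪ j) ∪ b, b ∪ b ∪ b, h(b, b, b)), d(j ∪ b, j ∩ j, j ∩ b), ((h(b, b, j) ∪ j ∩ (j ∩ j)) ∪ h(j, j, j)) ∪ h(b, b, j))))
  Expand products over sums:  b ∩ d(b ∩ h(b, b, b) ∪ b ∩ h(b, b, b) ∪ b ∩ h(b, b, b) ∪ h(b, b, b) ∩ j, b ∪ b ∪ b ∪ b ∩ b ∩ b ∩ j ∪ b ∩ j ∪ j ∪ j, h(b ∪ b, b ∩ b ∩ j ∩ j, d(j, b, j))) ∩ h(b ∩ b ∩ j ∩ j ∩ j ∪ j ∩ j, j, j) ∩ j ∪ j ∪ j ∪ b ∪ b ∩ d(d(b ∪ j ∪ j, b ∪ b ∪ b, h(b, b, b)), d(b ∪ j, j ∩ j, b ∩ j), h(b, b, j) ∪ h(b, b, j) ∪ h(j, j, j) ∪ j ∩ j ∩ j) ∩ h(b ∩ b ∩ j ∩ j ∩ j ∪ j ∩ j, j, j) ∩ j
  Sort:  b ∪ b ∩ d(b ∩ h(b, b, b) ∪ b ∩ h(b, b, b) ∪ b ∩ h(b, b, b) ∪ h(b, b, b) ∩ j, b ∪ b ∪ b ∪ b ∩ b ∩ b ∩ j ∪ b ∩ j ∪ j ∪ j, h(b ∪ b, b ∩ b ∩ j ∩ j, d(j, b, j))) ∩ h(b ∩ b ∩ j ∩ j ∩ j ∪ j ∩ j, j, j) ∩ j ∪ b ∩ d(d(b ∪ j ∪ j, b ∪ b ∪ b, h(b, b, b)), d(b ∪ j, j ∩ j, b ∩ j), h(b, b, j) ∪ h(b, b, j) ∪ h(j, j, j) ∪ j ∩ j ∩ j) ∩ h(b ∩ b ∩ j ∩ j ∩ j ∪ j ∩ j, j, j) ∩ j ∪ j ∪ j
Right:  d(d((b ∪ j) ∪ j, b ∪ b ∪ b, h(b, b, b)), d(b ∪ j, j ∩ j, b ∩ j), (j ∩ j ∩ j ∪ h(j, j, j)) ∪ (h(b, b, j) ∪ h(b, b, j))) ∩ (b ∩ h(j ∩ j ∩ j ∩ (b ∩ b) ∪ j ∩ j, j, j)) ∪ h(((j ∩ (b ∩ j)) ∩ j) ∩ b ∪ j ∩ j, j, j) ∩ j ∩ b ∩ d(h(b, b, b) ∩ b ∪ h(b, b, b) ∩ b ∪ j ∩ h(b, b, b) ∪ b ∩ h(b, b, b), (((b ∩ (b ∩ b)) ∩ j ∪ (b ∪ b)) ∪ j) ∪ j ∩ b ∪ b ∪ j, h(b ∪ b, b ∩ b ∩ (j ∩ j), d(j, b, j))) ∩ j ∪ j ∪ j ∪ b
  Merge nested applications:  b ∩ d(d(b ∪ j ∪ j, b ∪ b ∪ b, h(b, b, b)), d(b ∪ j, j ∩ j, b ∩ j), h(b, b, j) ∪ h(b, b, j) ∪ h(j, j, j) ∪ j ∩ j ∩ j) ∩ h(b ∩ b ∩ j ∩ j ∩ j ∪ j ∩ j, j, j) ∪ b ∩ d(b ∩ h(b, b, b) ∪ b ∩ h(b, b, b) ∪ b ∩ h(b, b, b) ∪ h(b, b, b) ∩ j, b ∪ b ∪ b ∪ b ∩ b ∩ b ∩ j ∪ b ∩ j ∪ j ∪ j, h(b ∪ b, b ∩ b ∩ j ∩ j, d(j, b, j))) ∩ h(b ∩ b ∩ j ∩ j ∩ j ∪ j ∩ j, j, j) ∩ j ∩ j ∪ j ∪ j ∪ b
  Sort:  b ∪ b ∩ d(b ∩ h(b, b, b) ∪ b ∩ h(b, b, b) ∪ b ∩ h(b, b, b) ∪ h(b, b, b) ∩ j, b ∪ b ∪ b ∪ b ∩ b ∩ b ∩ j ∪ b ∩ j ∪ j ∪ j, h(b ∪ b, b ∩ b ∩ j ∩ j, d(j, b, j))) ∩ h(b ∩ b ∩ j ∩ j ∩ j ∪ j ∩ j, j, j) ∩ j ∩ j ∪ b ∩ d(d(b ∪ j ∪ j, b ∪ b ∪ b, h(b, b, b)), d(b ∪ j, j ∩ j, b ∩ j), h(b, b, j) ∪ h(b, b, j) ∪ h(j, j, j) ∪ j ∩ j ∩ j) ∩ h(b ∩ b ∩ j ∩ j ∩ j ∪ j ∩ j, j, j) ∪ j ∪ j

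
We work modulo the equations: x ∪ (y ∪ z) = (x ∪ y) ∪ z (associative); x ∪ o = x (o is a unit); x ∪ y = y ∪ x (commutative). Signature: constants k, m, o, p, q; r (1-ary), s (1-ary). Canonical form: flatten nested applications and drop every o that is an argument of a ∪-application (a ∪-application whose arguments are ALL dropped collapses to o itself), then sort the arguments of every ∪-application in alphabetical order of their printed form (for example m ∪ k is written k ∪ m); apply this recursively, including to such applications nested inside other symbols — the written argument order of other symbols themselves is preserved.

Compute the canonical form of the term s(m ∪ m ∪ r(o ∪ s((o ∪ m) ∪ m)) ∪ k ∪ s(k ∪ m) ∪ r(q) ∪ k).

Answer: s(k ∪ k ∪ m ∪ m ∪ r(q) ∪ r(s(m ∪ m)) ∪ s(k ∪ m))

Derivation:
Work inside:  m ∪ m ∪ r(o ∪ s((o ∪ m) ∪ m)) ∪ k ∪ s(k ∪ m) ∪ r(q) ∪ k
Simplify inside:  r(o ∪ s((o ∪ m) ∪ m))  →  r(s(m ∪ m))
Sort arguments:  k ∪ k ∪ m ∪ m ∪ r(q) ∪ r(s(m ∪ m)) ∪ s(k ∪ m)
Reassemble:  s(k ∪ k ∪ m ∪ m ∪ r(q) ∪ r(s(m ∪ m)) ∪ s(k ∪ m))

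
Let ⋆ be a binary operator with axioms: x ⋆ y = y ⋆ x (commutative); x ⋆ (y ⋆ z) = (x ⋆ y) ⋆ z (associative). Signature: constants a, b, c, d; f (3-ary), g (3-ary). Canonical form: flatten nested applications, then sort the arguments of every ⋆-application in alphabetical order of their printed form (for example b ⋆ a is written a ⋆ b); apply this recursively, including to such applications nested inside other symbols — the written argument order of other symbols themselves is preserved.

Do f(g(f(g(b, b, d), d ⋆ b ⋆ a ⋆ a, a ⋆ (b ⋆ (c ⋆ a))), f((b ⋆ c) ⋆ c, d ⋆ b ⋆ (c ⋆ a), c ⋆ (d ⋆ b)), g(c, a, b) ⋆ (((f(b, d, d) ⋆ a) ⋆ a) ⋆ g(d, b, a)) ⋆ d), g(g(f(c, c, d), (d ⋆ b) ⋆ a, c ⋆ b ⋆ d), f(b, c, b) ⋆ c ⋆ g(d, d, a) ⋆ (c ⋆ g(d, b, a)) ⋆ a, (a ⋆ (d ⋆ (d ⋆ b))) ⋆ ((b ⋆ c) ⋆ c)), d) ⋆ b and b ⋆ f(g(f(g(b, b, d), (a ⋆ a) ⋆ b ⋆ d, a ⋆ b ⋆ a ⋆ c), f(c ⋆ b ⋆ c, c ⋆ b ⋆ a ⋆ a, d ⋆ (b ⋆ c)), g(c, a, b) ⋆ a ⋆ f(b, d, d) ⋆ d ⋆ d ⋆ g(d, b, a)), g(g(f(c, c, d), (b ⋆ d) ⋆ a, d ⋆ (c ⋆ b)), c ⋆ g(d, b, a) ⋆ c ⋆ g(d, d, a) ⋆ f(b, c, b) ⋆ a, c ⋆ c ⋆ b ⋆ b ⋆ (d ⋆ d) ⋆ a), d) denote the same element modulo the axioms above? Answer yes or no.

Answer: no — b ⋆ f(g(f(g(b, b, d), a ⋆ a ⋆ b ⋆ d, a ⋆ a ⋆ b ⋆ c), f(b ⋆ c ⋆ c, a ⋆ b ⋆ c ⋆ d, b ⋆ c ⋆ d), a ⋆ a ⋆ d ⋆ f(b, d, d) ⋆ g(c, a, b) ⋆ g(d, b, a)), g(g(f(c, c, d), a ⋆ b ⋆ d, b ⋆ c ⋆ d), a ⋆ c ⋆ c ⋆ f(b, c, b) ⋆ g(d, b, a) ⋆ g(d, d, a), a ⋆ b ⋆ b ⋆ c ⋆ c ⋆ d ⋆ d), d) vs b ⋆ f(g(f(g(b, b, d), a ⋆ a ⋆ b ⋆ d, a ⋆ a ⋆ b ⋆ c), f(b ⋆ c ⋆ c, a ⋆ a ⋆ b ⋆ c, b ⋆ c ⋆ d), a ⋆ d ⋆ d ⋆ f(b, d, d) ⋆ g(c, a, b) ⋆ g(d, b, a)), g(g(f(c, c, d), a ⋆ b ⋆ d, b ⋆ c ⋆ d), a ⋆ c ⋆ c ⋆ f(b, c, b) ⋆ g(d, b, a) ⋆ g(d, d, a), a ⋆ b ⋆ b ⋆ c ⋆ c ⋆ d ⋆ d), d)

Derivation:
Left:  f(g(f(g(b, b, d), d ⋆ b ⋆ a ⋆ a, a ⋆ (b ⋆ (c ⋆ a))), f((b ⋆ c) ⋆ c, d ⋆ b ⋆ (c ⋆ a), c ⋆ (d ⋆ b)), g(c, a, b) ⋆ (((f(b, d, d) ⋆ a) ⋆ a) ⋆ g(d, b, a)) ⋆ d), g(g(f(c, c, d), (d ⋆ b) ⋆ a, c ⋆ b ⋆ d), f(b, c, b) ⋆ c ⋆ g(d, d, a) ⋆ (c ⋆ g(d, b, a)) ⋆ a, (a ⋆ (d ⋆ (d ⋆ b))) ⋆ ((b ⋆ c) ⋆ c)), d) ⋆ b
  Inside:  f(g(f(g(b, b, d), d ⋆ b ⋆ a ⋆ a, a ⋆ (b ⋆ (c ⋆ a))), f((b ⋆ c) ⋆ c, d ⋆ b ⋆ (c ⋆ a), c ⋆ (d ⋆ b)), g(c, a, b) ⋆ (((f(b, d, d) ⋆ a) ⋆ a) ⋆ g(d, b, a)) ⋆ d), g(g(f(c, c, d), (d ⋆ b) ⋆ a, c ⋆ b ⋆ d), f(b, c, b) ⋆ c ⋆ g(d, d, a) ⋆ (c ⋆ g(d, b, a)) ⋆ a, (a ⋆ (d ⋆ (d ⋆ b))) ⋆ ((b ⋆ c) ⋆ c)), d)  →  f(g(f(g(b, b, d), a ⋆ a ⋆ b ⋆ d, a ⋆ a ⋆ b ⋆ c), f(b ⋆ c ⋆ c, a ⋆ b ⋆ c ⋆ d, b ⋆ c ⋆ d), a ⋆ a ⋆ d ⋆ f(b, d, d) ⋆ g(c, a, b) ⋆ g(d, b, a)), g(g(f(c, c, d), a ⋆ b ⋆ d, b ⋆ c ⋆ d), a ⋆ c ⋆ c ⋆ f(b, c, b) ⋆ g(d, b, a) ⋆ g(d, d, a), a ⋆ b ⋆ b ⋆ c ⋆ c ⋆ d ⋆ d), d)
  Sort arguments:  b ⋆ f(g(f(g(b, b, d), a ⋆ a ⋆ b ⋆ d, a ⋆ a ⋆ b ⋆ c), f(b ⋆ c ⋆ c, a ⋆ b ⋆ c ⋆ d, b ⋆ c ⋆ d), a ⋆ a ⋆ d ⋆ f(b, d, d) ⋆ g(c, a, b) ⋆ g(d, b, a)), g(g(f(c, c, d), a ⋆ b ⋆ d, b ⋆ c ⋆ d), a ⋆ c ⋆ c ⋆ f(b, c, b) ⋆ g(d, b, a) ⋆ g(d, d, a), a ⋆ b ⋆ b ⋆ c ⋆ c ⋆ d ⋆ d), d)
Right:  b ⋆ f(g(f(g(b, b, d), (a ⋆ a) ⋆ b ⋆ d, a ⋆ b ⋆ a ⋆ c), f(c ⋆ b ⋆ c, c ⋆ b ⋆ a ⋆ a, d ⋆ (b ⋆ c)), g(c, a, b) ⋆ a ⋆ f(b, d, d) ⋆ d ⋆ d ⋆ g(d, b, a)), g(g(f(c, c, d), (b ⋆ d) ⋆ a, d ⋆ (c ⋆ b)), c ⋆ g(d, b, a) ⋆ c ⋆ g(d, d, a) ⋆ f(b, c, b) ⋆ a, c ⋆ c ⋆ b ⋆ b ⋆ (d ⋆ d) ⋆ a), d)
  Simplify inside:  f(g(f(g(b, b, d), (a ⋆ a) ⋆ b ⋆ d, a ⋆ b ⋆ a ⋆ c), f(c ⋆ b ⋆ c, c ⋆ b ⋆ a ⋆ a, d ⋆ (b ⋆ c)), g(c, a, b) ⋆ a ⋆ f(b, d, d) ⋆ d ⋆ d ⋆ g(d, b, a)), g(g(f(c, c, d), (b ⋆ d) ⋆ a, d ⋆ (c ⋆ b)), c ⋆ g(d, b, a) ⋆ c ⋆ g(d, d, a) ⋆ f(b, c, b) ⋆ a, c ⋆ c ⋆ b ⋆ b ⋆ (d ⋆ d) ⋆ a), d)  →  f(g(f(g(b, b, d), a ⋆ a ⋆ b ⋆ d, a ⋆ a ⋆ b ⋆ c), f(b ⋆ c ⋆ c, a ⋆ a ⋆ b ⋆ c, b ⋆ c ⋆ d), a ⋆ d ⋆ d ⋆ f(b, d, d) ⋆ g(c, a, b) ⋆ g(d, b, a)), g(g(f(c, c, d), a ⋆ b ⋆ d, b ⋆ c ⋆ d), a ⋆ c ⋆ c ⋆ f(b, c, b) ⋆ g(d, b, a) ⋆ g(d, d, a), a ⋆ b ⋆ b ⋆ c ⋆ c ⋆ d ⋆ d), d)
  Sort:  b ⋆ f(g(f(g(b, b, d), a ⋆ a ⋆ b ⋆ d, a ⋆ a ⋆ b ⋆ c), f(b ⋆ c ⋆ c, a ⋆ a ⋆ b ⋆ c, b ⋆ c ⋆ d), a ⋆ d ⋆ d ⋆ f(b, d, d) ⋆ g(c, a, b) ⋆ g(d, b, a)), g(g(f(c, c, d), a ⋆ b ⋆ d, b ⋆ c ⋆ d), a ⋆ c ⋆ c ⋆ f(b, c, b) ⋆ g(d, b, a) ⋆ g(d, d, a), a ⋆ b ⋆ b ⋆ c ⋆ c ⋆ d ⋆ d), d)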